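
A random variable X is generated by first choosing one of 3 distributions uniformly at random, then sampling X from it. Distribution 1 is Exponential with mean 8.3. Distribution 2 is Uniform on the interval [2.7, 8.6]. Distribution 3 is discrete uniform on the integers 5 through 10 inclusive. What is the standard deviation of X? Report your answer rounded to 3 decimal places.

Per component, 1: μ=8.3, E[X²]=137.78; 2: μ=5.65, E[X²]=34.8233; 3: μ=7.5, E[X²]=59.1667.
E[X] = 0.333333·8.3 + 0.333333·5.65 + 0.333333·7.5 = 7.15.
E[X²] = 0.333333·137.78 + 0.333333·34.8233 + 0.333333·59.1667 = 77.2567.
Var(X) = E[X²] − (E[X])² = 77.2567 − 51.1225 = 26.1342.
SD(X) = √26.1342 = 5.11216.

5.112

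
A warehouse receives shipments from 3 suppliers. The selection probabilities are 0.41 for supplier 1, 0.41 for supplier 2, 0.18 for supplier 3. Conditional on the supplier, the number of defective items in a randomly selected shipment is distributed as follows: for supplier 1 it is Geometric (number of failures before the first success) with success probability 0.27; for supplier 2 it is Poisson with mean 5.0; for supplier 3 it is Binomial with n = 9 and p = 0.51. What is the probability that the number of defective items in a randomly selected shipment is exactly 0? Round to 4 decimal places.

Conditional on each supplier, P(X = 0): 1: 0.27; 2: 0.00673795; 3: 0.00162841.
By total probability, P(X = 0) = 0.41·0.27 + 0.41·0.00673795 + 0.18·0.00162841 = 0.113756.

0.1138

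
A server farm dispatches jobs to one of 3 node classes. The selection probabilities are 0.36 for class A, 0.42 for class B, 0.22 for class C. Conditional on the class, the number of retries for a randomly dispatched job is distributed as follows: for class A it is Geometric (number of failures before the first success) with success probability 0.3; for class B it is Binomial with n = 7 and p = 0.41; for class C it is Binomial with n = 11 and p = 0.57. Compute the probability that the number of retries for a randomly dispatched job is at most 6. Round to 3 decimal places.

0.870

Conditional on each class, P(X ≤ 6): A: 0.917646; B: 0.998052; C: 0.549489.
By total probability, P(X ≤ 6) = 0.36·0.917646 + 0.42·0.998052 + 0.22·0.549489 = 0.870422.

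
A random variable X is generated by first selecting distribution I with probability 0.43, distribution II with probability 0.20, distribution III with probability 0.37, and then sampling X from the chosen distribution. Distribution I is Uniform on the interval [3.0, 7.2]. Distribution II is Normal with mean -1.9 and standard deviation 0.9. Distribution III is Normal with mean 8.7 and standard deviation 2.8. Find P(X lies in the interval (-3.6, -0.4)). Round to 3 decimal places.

Conditional on each component, P(-3.6 < X < -0.4): I: 0; II: 0.922756; III: 0.000571432.
By total probability, P(-3.6 < X < -0.4) = 0.43·0 + 0.2·0.922756 + 0.37·0.000571432 = 0.184763.

0.185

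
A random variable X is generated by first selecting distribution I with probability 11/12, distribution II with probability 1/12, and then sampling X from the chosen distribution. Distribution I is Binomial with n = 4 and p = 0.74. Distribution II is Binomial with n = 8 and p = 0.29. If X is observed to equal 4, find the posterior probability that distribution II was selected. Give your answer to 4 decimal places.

Likelihoods P(X=4 | ·): I: 0.299866; II: 0.125812.
Posterior ∝ prior × likelihood. Numerator for II: 0.0833333·0.125812 = 0.0104844.
Normalizing constant: 0.916667·0.299866 + 0.0833333·0.125812 = 0.285361.
P(II | observation) = 0.0104844 / 0.285361 = 0.0367407.

0.0367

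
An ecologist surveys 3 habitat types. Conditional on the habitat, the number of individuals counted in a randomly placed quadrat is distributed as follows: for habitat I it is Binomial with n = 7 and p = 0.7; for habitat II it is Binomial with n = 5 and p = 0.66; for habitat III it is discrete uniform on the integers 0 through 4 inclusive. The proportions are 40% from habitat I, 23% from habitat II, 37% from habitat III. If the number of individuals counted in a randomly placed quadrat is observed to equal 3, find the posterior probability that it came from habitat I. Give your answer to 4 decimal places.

Likelihoods P(X=3 | ·): I: 0.0972405; II: 0.332345; III: 0.2.
Posterior ∝ prior × likelihood. Numerator for I: 0.4·0.0972405 = 0.0388962.
Normalizing constant: 0.4·0.0972405 + 0.23·0.332345 + 0.37·0.2 = 0.189336.
P(I | observation) = 0.0388962 / 0.189336 = 0.205435.

0.2054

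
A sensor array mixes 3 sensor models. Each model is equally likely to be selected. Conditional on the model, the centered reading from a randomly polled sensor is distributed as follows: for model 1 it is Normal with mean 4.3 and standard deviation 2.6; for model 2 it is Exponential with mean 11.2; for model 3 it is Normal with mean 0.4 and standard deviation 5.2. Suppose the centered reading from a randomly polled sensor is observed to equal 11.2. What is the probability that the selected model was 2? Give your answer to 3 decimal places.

Likelihoods f(11.2 | ·): 1: 0.00453514; 2: 0.0328464; 3: 0.00887602.
Posterior ∝ prior × likelihood. Numerator for 2: 0.333333·0.0328464 = 0.0109488.
Normalizing constant: 0.333333·0.00453514 + 0.333333·0.0328464 + 0.333333·0.00887602 = 0.0154192.
P(2 | observation) = 0.0109488 / 0.0154192 = 0.710076.

0.710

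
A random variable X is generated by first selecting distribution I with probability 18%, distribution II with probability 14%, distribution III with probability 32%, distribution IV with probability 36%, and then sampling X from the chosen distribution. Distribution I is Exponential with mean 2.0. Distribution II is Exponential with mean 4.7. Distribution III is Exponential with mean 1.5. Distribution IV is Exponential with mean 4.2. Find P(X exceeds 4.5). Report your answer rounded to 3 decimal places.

Conditional on each component, P(X > 4.5): I: 0.105399; II: 0.383872; III: 0.0497871; IV: 0.342519.
By total probability, P(X > 4.5) = 0.18·0.105399 + 0.14·0.383872 + 0.32·0.0497871 + 0.36·0.342519 = 0.211953.

0.212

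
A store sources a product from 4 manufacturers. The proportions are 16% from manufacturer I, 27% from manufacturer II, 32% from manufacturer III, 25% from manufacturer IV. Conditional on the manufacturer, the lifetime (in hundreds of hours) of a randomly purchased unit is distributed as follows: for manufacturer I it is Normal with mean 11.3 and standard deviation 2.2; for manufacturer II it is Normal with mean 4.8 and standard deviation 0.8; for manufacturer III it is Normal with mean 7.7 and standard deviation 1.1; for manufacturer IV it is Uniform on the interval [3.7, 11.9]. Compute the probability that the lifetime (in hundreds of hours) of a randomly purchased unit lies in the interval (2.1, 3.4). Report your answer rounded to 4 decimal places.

Conditional on each manufacturer, P(2.1 < X < 3.4): I: 0.000150304; II: 0.0396901; III: 4.61439e-05; IV: 0.
By total probability, P(2.1 < X < 3.4) = 0.16·0.000150304 + 0.27·0.0396901 + 0.32·4.61439e-05 + 0.25·0 = 0.0107551.

0.0108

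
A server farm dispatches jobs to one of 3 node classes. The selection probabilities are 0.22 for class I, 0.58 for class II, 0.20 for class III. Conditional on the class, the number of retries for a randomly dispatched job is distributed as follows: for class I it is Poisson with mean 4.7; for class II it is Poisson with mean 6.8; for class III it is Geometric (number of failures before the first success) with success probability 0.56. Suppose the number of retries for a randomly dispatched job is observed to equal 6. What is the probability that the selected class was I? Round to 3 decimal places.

0.251

Likelihoods P(X=6 | ·): I: 0.136167; II: 0.152939; III: 0.00406354.
Posterior ∝ prior × likelihood. Numerator for I: 0.22·0.136167 = 0.0299567.
Normalizing constant: 0.22·0.136167 + 0.58·0.152939 + 0.2·0.00406354 = 0.119474.
P(I | observation) = 0.0299567 / 0.119474 = 0.250738.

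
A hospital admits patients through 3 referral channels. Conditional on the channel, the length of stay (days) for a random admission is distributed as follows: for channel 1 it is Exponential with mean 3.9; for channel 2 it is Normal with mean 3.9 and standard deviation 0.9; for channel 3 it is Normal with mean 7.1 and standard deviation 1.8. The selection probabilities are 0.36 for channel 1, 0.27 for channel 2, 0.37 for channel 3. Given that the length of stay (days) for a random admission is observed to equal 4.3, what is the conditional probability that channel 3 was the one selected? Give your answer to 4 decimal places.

0.1496

Likelihoods f(4.3 | ·): 1: 0.085133; 2: 0.401582; 3: 0.066099.
Posterior ∝ prior × likelihood. Numerator for 3: 0.37·0.066099 = 0.0244566.
Normalizing constant: 0.36·0.085133 + 0.27·0.401582 + 0.37·0.066099 = 0.163532.
P(3 | observation) = 0.0244566 / 0.163532 = 0.149553.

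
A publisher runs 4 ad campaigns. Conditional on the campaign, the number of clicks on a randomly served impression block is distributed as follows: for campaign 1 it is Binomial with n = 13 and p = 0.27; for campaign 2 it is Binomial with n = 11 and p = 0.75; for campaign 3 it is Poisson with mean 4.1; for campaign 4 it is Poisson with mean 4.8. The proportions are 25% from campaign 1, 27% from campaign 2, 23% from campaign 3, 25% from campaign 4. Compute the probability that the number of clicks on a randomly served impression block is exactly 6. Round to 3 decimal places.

Conditional on each campaign, P(X = 6): 1: 0.0734446; 2: 0.0802989; 3: 0.109336; 4: 0.139798.
By total probability, P(X = 6) = 0.25·0.0734446 + 0.27·0.0802989 + 0.23·0.109336 + 0.25·0.139798 = 0.100139.

0.100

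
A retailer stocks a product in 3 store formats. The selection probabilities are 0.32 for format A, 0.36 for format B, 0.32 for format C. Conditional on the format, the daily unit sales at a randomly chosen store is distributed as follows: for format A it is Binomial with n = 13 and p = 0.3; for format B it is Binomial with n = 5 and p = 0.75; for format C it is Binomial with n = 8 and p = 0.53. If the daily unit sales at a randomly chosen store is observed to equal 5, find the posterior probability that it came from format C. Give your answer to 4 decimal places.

Likelihoods P(X=5 | ·): A: 0.180289; B: 0.237305; C: 0.243143.
Posterior ∝ prior × likelihood. Numerator for C: 0.32·0.243143 = 0.0778056.
Normalizing constant: 0.32·0.180289 + 0.36·0.237305 + 0.32·0.243143 = 0.220928.
P(C | observation) = 0.0778056 / 0.220928 = 0.352177.

0.3522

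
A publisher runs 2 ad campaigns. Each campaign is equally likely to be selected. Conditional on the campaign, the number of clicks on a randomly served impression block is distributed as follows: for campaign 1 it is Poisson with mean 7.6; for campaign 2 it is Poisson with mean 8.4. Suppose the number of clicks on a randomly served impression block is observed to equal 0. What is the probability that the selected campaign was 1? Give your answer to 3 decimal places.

0.690

Likelihoods P(X=0 | ·): 1: 0.000500451; 2: 0.000224867.
Posterior ∝ prior × likelihood. Numerator for 1: 0.5·0.000500451 = 0.000250226.
Normalizing constant: 0.5·0.000500451 + 0.5·0.000224867 = 0.000362659.
P(1 | observation) = 0.000250226 / 0.000362659 = 0.689974.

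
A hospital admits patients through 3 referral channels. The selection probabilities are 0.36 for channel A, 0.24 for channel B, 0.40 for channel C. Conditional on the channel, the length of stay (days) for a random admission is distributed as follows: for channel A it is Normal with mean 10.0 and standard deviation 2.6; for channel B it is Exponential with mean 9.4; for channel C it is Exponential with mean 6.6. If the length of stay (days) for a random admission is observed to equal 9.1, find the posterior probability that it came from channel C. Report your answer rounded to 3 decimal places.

0.198

Likelihoods f(9.1 | ·): A: 0.144517; B: 0.0404053; C: 0.0381642.
Posterior ∝ prior × likelihood. Numerator for C: 0.4·0.0381642 = 0.0152657.
Normalizing constant: 0.36·0.144517 + 0.24·0.0404053 + 0.4·0.0381642 = 0.0769889.
P(C | observation) = 0.0152657 / 0.0769889 = 0.198284.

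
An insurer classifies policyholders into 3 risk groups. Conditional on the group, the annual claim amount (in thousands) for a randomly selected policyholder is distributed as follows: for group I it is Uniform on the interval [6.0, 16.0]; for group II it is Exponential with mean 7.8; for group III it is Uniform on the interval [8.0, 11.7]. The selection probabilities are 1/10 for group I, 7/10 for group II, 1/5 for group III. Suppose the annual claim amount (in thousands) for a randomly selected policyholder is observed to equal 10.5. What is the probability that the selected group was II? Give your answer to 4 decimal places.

Likelihoods f(10.5 | ·): I: 0.1; II: 0.033364; III: 0.27027.
Posterior ∝ prior × likelihood. Numerator for II: 0.7·0.033364 = 0.0233548.
Normalizing constant: 0.1·0.1 + 0.7·0.033364 + 0.2·0.27027 = 0.0874089.
P(II | observation) = 0.0233548 / 0.0874089 = 0.26719.

0.2672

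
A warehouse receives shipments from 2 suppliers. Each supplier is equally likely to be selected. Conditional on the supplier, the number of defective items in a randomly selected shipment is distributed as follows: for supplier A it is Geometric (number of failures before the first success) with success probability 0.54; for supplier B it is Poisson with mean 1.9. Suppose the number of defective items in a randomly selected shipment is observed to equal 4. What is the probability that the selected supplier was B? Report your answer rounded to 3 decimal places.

Likelihoods P(X=4 | ·): A: 0.0241783; B: 0.0812164.
Posterior ∝ prior × likelihood. Numerator for B: 0.5·0.0812164 = 0.0406082.
Normalizing constant: 0.5·0.0241783 + 0.5·0.0812164 = 0.0526973.
P(B | observation) = 0.0406082 / 0.0526973 = 0.770593.

0.771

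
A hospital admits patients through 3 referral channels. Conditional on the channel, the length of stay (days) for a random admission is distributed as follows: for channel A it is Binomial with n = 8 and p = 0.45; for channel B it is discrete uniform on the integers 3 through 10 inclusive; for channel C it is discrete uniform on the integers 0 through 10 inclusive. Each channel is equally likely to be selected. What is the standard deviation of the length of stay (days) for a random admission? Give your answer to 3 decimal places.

2.673

Per component, A: μ=3.6, E[X²]=14.94; B: μ=6.5, E[X²]=47.5; C: μ=5, E[X²]=35.
E[X] = 0.333333·3.6 + 0.333333·6.5 + 0.333333·5 = 5.03333.
E[X²] = 0.333333·14.94 + 0.333333·47.5 + 0.333333·35 = 32.48.
Var(X) = E[X²] − (E[X])² = 32.48 − 25.3344 = 7.14556.
SD(X) = √7.14556 = 2.67312.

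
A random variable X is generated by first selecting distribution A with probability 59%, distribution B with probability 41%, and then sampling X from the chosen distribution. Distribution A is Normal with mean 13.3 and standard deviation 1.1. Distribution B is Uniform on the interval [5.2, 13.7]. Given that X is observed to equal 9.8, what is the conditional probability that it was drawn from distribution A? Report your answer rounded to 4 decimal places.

Likelihoods f(9.8 | ·): A: 0.00229681; B: 0.117647.
Posterior ∝ prior × likelihood. Numerator for A: 0.59·0.00229681 = 0.00135512.
Normalizing constant: 0.59·0.00229681 + 0.41·0.117647 = 0.0495904.
P(A | observation) = 0.00135512 / 0.0495904 = 0.0273263.

0.0273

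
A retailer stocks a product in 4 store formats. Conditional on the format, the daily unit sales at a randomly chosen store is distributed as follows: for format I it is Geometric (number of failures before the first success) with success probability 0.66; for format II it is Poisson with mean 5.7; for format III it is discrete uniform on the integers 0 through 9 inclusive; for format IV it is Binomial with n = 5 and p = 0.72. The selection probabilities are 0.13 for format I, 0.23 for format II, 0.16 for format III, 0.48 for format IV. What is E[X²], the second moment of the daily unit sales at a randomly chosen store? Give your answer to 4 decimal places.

20.1843

For each component E[X²] = Var + (mean)², giving I: 1.04591; II: 38.19; III: 28.5; IV: 13.968.
Overall E[X²] = 0.13·1.04591 + 0.23·38.19 + 0.16·28.5 + 0.48·13.968 = 20.1843.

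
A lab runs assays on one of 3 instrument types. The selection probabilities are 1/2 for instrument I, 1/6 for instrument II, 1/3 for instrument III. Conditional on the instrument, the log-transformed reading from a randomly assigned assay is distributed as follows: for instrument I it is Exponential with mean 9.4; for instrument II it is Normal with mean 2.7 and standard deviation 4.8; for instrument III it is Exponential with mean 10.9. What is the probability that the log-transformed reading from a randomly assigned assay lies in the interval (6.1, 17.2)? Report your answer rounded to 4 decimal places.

0.3424

Conditional on each instrument, P(6.1 < X < 17.2): I: 0.362154; II: 0.238109; III: 0.365027.
By total probability, P(6.1 < X < 17.2) = 0.5·0.362154 + 0.166667·0.238109 + 0.333333·0.365027 = 0.342437.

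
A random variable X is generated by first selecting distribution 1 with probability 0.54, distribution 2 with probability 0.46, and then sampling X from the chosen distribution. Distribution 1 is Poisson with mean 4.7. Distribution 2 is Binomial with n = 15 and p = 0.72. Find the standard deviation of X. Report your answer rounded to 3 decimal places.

3.629

Per component, 1: μ=4.7, E[X²]=26.79; 2: μ=10.8, E[X²]=119.664.
E[X] = 0.54·4.7 + 0.46·10.8 = 7.506.
E[X²] = 0.54·26.79 + 0.46·119.664 = 69.512.
Var(X) = E[X²] − (E[X])² = 69.512 − 56.34 = 13.172.
SD(X) = √13.172 = 3.62933.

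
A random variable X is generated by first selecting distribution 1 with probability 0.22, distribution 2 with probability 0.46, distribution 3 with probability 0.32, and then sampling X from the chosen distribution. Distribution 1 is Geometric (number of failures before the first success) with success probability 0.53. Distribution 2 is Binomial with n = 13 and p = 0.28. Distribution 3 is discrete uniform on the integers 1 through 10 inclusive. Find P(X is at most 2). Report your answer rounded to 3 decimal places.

0.376

Conditional on each component, P(X ≤ 2): 1: 0.896177; 2: 0.249463; 3: 0.2.
By total probability, P(X ≤ 2) = 0.22·0.896177 + 0.46·0.249463 + 0.32·0.2 = 0.375912.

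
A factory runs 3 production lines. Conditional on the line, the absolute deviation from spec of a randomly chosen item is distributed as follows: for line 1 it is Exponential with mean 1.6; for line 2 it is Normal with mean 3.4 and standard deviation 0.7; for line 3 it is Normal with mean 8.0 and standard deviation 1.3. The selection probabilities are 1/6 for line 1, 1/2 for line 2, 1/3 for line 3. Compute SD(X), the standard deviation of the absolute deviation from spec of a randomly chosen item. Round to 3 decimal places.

2.703

Per component, 1: μ=1.6, E[X²]=5.12; 2: μ=3.4, E[X²]=12.05; 3: μ=8, E[X²]=65.69.
E[X] = 0.166667·1.6 + 0.5·3.4 + 0.333333·8 = 4.63333.
E[X²] = 0.166667·5.12 + 0.5·12.05 + 0.333333·65.69 = 28.775.
Var(X) = E[X²] − (E[X])² = 28.775 − 21.4678 = 7.30722.
SD(X) = √7.30722 = 2.70319.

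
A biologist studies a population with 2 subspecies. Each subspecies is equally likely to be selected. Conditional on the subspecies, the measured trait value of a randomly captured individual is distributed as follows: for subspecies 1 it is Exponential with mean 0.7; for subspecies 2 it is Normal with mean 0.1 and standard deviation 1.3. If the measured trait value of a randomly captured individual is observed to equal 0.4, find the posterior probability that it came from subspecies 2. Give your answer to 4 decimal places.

Likelihoods f(0.4 | ·): 1: 0.80674; 2: 0.298815.
Posterior ∝ prior × likelihood. Numerator for 2: 0.5·0.298815 = 0.149408.
Normalizing constant: 0.5·0.80674 + 0.5·0.298815 = 0.552778.
P(2 | observation) = 0.149408 / 0.552778 = 0.270285.

0.2703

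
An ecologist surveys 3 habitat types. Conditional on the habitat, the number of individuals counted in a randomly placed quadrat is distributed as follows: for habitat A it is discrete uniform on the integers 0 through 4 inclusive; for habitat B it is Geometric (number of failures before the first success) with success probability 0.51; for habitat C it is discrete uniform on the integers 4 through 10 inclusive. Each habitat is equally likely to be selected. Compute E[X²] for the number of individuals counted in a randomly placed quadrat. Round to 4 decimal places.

20.6023

For each component E[X²] = Var + (mean)², giving A: 6; B: 2.807; C: 53.
Overall E[X²] = 0.333333·6 + 0.333333·2.807 + 0.333333·53 = 20.6023.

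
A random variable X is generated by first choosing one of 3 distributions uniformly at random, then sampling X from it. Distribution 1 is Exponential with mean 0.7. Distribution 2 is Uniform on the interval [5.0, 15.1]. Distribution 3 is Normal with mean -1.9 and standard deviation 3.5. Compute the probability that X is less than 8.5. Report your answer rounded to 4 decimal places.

Conditional on each component, P(X < 8.5): 1: 0.999995; 2: 0.346535; 3: 0.998518.
By total probability, P(X < 8.5) = 0.333333·0.999995 + 0.333333·0.346535 + 0.333333·0.998518 = 0.781682.

0.7817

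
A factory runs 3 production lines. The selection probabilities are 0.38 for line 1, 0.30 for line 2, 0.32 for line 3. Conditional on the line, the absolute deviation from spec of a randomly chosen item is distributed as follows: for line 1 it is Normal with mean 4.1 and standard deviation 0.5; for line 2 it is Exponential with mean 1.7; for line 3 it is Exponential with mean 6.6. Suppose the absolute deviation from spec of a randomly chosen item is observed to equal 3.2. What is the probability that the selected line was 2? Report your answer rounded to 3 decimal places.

Likelihoods f(3.2 | ·): 1: 0.1579; 2: 0.0895479; 3: 0.0933016.
Posterior ∝ prior × likelihood. Numerator for 2: 0.3·0.0895479 = 0.0268644.
Normalizing constant: 0.38·0.1579 + 0.3·0.0895479 + 0.32·0.0933016 = 0.116723.
P(2 | observation) = 0.0268644 / 0.116723 = 0.230155.

0.230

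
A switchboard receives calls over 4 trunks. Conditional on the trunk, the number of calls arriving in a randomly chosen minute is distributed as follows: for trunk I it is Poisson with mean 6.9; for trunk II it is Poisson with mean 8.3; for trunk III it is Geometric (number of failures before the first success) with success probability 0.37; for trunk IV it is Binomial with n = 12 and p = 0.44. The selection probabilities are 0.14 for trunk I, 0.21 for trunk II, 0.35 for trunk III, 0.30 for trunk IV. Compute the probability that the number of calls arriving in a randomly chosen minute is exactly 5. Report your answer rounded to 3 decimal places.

0.116

Conditional on each trunk, P(X = 5): I: 0.131351; II: 0.0815765; III: 0.0367202; IV: 0.225582.
By total probability, P(X = 5) = 0.14·0.131351 + 0.21·0.0815765 + 0.35·0.0367202 + 0.3·0.225582 = 0.116047.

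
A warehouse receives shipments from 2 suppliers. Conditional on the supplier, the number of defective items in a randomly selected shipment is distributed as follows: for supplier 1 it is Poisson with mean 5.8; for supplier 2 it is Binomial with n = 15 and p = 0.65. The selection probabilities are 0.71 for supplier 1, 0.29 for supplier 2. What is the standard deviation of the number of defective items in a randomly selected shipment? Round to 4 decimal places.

2.8845

Per component, 1: μ=5.8, E[X²]=39.44; 2: μ=9.75, E[X²]=98.475.
E[X] = 0.71·5.8 + 0.29·9.75 = 6.9455.
E[X²] = 0.71·39.44 + 0.29·98.475 = 56.5601.
Var(X) = E[X²] − (E[X])² = 56.5601 − 48.24 = 8.32018.
SD(X) = √8.32018 = 2.88447.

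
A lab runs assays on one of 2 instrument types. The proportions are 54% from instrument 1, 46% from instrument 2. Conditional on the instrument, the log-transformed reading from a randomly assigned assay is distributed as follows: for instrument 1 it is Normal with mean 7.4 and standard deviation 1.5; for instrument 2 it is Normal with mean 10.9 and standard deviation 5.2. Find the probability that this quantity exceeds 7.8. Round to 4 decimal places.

Conditional on each instrument, P(X > 7.8): 1: 0.394863; 2: 0.724464.
By total probability, P(X > 7.8) = 0.54·0.394863 + 0.46·0.724464 = 0.546479.

0.5465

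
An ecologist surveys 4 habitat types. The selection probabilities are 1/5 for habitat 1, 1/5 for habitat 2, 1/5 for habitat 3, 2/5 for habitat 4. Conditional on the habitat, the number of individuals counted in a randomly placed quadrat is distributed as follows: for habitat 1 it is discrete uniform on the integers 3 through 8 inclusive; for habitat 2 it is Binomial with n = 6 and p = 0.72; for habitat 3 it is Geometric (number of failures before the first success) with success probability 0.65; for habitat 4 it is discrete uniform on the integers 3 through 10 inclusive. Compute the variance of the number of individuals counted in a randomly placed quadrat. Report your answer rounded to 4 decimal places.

8.0067

Per component, 1: μ=5.5, E[X²]=33.1667; 2: μ=4.32, E[X²]=19.872; 3: μ=0.538462, E[X²]=1.11834; 4: μ=6.5, E[X²]=47.5.
E[X] = 0.2·5.5 + 0.2·4.32 + 0.2·0.538462 + 0.4·6.5 = 4.67169.
E[X²] = 0.2·33.1667 + 0.2·19.872 + 0.2·1.11834 + 0.4·47.5 = 29.8314.
Var(X) = E[X²] − (E[X])² = 29.8314 − 21.8247 = 8.00669.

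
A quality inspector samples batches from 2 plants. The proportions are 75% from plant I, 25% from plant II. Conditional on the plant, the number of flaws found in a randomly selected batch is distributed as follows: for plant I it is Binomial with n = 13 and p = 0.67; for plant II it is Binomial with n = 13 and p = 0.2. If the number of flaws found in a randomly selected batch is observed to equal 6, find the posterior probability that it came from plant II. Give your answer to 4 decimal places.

Likelihoods P(X=6 | ·): I: 0.0661552; II: 0.0230318.
Posterior ∝ prior × likelihood. Numerator for II: 0.25·0.0230318 = 0.00575794.
Normalizing constant: 0.75·0.0661552 + 0.25·0.0230318 = 0.0553743.
P(II | observation) = 0.00575794 / 0.0553743 = 0.103982.

0.1040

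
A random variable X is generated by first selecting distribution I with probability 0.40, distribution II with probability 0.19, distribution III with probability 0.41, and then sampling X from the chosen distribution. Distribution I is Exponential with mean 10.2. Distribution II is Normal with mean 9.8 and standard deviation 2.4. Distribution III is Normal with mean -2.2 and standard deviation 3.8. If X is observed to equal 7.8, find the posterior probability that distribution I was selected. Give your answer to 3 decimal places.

0.435

Likelihoods f(7.8 | ·): I: 0.0456344; II: 0.117463; III: 0.00329107.
Posterior ∝ prior × likelihood. Numerator for I: 0.4·0.0456344 = 0.0182538.
Normalizing constant: 0.4·0.0456344 + 0.19·0.117463 + 0.41·0.00329107 = 0.0419211.
P(I | observation) = 0.0182538 / 0.0419211 = 0.435431.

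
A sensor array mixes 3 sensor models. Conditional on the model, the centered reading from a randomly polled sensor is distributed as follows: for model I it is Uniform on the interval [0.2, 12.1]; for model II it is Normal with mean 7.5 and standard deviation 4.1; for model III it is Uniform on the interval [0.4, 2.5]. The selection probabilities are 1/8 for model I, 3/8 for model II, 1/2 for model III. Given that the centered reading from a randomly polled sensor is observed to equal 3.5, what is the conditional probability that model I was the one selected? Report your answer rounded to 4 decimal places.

0.3166

Likelihoods f(3.5 | ·): I: 0.0840336; II: 0.0604564; III: 0.
Posterior ∝ prior × likelihood. Numerator for I: 0.125·0.0840336 = 0.0105042.
Normalizing constant: 0.125·0.0840336 + 0.375·0.0604564 + 0.5·0 = 0.0331754.
P(I | observation) = 0.0105042 / 0.0331754 = 0.316627.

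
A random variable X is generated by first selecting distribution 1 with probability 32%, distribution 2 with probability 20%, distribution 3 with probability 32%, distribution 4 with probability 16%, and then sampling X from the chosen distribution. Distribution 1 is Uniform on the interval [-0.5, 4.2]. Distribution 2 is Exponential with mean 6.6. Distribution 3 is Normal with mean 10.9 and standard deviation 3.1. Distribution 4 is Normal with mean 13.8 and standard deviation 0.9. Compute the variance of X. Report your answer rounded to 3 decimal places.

32.921

Per component, 1: μ=1.85, E[X²]=5.26333; 2: μ=6.6, E[X²]=87.12; 3: μ=10.9, E[X²]=128.42; 4: μ=13.8, E[X²]=191.25.
E[X] = 0.32·1.85 + 0.2·6.6 + 0.32·10.9 + 0.16·13.8 = 7.608.
E[X²] = 0.32·5.26333 + 0.2·87.12 + 0.32·128.42 + 0.16·191.25 = 90.8027.
Var(X) = E[X²] − (E[X])² = 90.8027 − 57.8817 = 32.921.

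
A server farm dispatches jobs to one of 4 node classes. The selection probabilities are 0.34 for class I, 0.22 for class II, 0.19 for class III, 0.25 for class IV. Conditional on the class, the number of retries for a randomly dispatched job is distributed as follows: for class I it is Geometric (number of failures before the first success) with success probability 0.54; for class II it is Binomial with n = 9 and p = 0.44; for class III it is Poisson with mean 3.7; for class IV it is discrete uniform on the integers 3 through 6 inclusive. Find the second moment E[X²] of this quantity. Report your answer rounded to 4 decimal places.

For each component E[X²] = Var + (mean)², giving I: 2.30316; II: 17.8992; III: 17.39; IV: 21.5.
Overall E[X²] = 0.34·2.30316 + 0.22·17.8992 + 0.19·17.39 + 0.25·21.5 = 13.4.

13.4000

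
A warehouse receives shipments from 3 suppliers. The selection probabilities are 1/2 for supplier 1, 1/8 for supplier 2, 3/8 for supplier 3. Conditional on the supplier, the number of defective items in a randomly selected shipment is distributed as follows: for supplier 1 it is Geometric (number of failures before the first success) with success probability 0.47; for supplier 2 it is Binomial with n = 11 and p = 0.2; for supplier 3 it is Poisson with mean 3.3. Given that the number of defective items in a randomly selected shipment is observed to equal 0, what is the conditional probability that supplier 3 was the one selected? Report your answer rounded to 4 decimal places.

Likelihoods P(X=0 | ·): 1: 0.47; 2: 0.0858993; 3: 0.0368832.
Posterior ∝ prior × likelihood. Numerator for 3: 0.375·0.0368832 = 0.0138312.
Normalizing constant: 0.5·0.47 + 0.125·0.0858993 + 0.375·0.0368832 = 0.259569.
P(3 | observation) = 0.0138312 / 0.259569 = 0.0532853.

0.0533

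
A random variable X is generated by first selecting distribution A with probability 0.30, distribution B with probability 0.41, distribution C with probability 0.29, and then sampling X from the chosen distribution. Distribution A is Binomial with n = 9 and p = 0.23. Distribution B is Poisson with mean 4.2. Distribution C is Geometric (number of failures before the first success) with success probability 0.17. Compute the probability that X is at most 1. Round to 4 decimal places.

0.2275

Conditional on each component, P(X ≤ 1): A: 0.350949; B: 0.077977; C: 0.3111.
By total probability, P(X ≤ 1) = 0.3·0.350949 + 0.41·0.077977 + 0.29·0.3111 = 0.227474.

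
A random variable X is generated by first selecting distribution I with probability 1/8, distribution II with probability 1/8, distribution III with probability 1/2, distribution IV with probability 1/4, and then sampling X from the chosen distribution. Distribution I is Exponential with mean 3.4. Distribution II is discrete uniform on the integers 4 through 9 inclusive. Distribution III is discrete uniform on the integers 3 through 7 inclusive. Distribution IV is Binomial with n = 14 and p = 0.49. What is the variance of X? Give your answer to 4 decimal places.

Per component, I: μ=3.4, E[X²]=23.12; II: μ=6.5, E[X²]=45.1667; III: μ=5, E[X²]=27; IV: μ=6.86, E[X²]=50.5582.
E[X] = 0.125·3.4 + 0.125·6.5 + 0.5·5 + 0.25·6.86 = 5.4525.
E[X²] = 0.125·23.12 + 0.125·45.1667 + 0.5·27 + 0.25·50.5582 = 34.6754.
Var(X) = E[X²] − (E[X])² = 34.6754 − 29.7298 = 4.94563.

4.9456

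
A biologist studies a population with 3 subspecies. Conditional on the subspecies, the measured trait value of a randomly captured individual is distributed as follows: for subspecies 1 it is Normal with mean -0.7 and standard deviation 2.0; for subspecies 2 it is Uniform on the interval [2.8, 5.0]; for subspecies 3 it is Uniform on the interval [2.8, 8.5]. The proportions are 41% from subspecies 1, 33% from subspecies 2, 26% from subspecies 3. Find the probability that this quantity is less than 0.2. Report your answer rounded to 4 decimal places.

0.2762

Conditional on each subspecies, P(X < 0.2): 1: 0.673645; 2: 0; 3: 0.
By total probability, P(X < 0.2) = 0.41·0.673645 + 0.33·0 + 0.26·0 = 0.276194.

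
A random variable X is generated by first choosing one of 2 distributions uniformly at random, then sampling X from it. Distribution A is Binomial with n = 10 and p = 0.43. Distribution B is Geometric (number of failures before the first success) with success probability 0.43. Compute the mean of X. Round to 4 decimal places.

Component means — A: 4.3; B: 1.32558.
E[X] = 0.5·4.3 + 0.5·1.32558 = 2.81279.

2.8128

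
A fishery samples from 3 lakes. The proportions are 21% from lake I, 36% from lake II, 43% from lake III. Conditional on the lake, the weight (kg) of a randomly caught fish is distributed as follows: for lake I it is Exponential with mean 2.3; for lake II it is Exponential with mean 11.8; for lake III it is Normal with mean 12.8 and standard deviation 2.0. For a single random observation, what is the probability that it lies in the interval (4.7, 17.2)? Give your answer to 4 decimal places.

Conditional on each lake, P(4.7 < X < 17.2): I: 0.129012; II: 0.438669; III: 0.986071.
By total probability, P(4.7 < X < 17.2) = 0.21·0.129012 + 0.36·0.438669 + 0.43·0.986071 = 0.609024.

0.6090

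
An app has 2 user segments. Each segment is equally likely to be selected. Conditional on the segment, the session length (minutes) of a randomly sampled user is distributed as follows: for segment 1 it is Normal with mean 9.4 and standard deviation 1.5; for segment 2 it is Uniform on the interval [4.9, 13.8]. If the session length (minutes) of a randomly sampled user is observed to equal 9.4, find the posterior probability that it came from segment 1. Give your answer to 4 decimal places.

Likelihoods f(9.4 | ·): 1: 0.265962; 2: 0.11236.
Posterior ∝ prior × likelihood. Numerator for 1: 0.5·0.265962 = 0.132981.
Normalizing constant: 0.5·0.265962 + 0.5·0.11236 = 0.189161.
P(1 | observation) = 0.132981 / 0.189161 = 0.703005.

0.7030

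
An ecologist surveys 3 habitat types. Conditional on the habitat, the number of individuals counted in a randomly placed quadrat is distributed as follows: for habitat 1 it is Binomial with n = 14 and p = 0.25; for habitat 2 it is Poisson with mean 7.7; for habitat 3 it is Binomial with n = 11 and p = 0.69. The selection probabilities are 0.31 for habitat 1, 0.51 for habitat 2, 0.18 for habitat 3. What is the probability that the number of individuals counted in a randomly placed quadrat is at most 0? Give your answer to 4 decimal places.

0.0058

Conditional on each habitat, P(X ≤ 0): 1: 0.0178179; 2: 0.000452827; 3: 2.54085e-06.
By total probability, P(X ≤ 0) = 0.31·0.0178179 + 0.51·0.000452827 + 0.18·2.54085e-06 = 0.00575496.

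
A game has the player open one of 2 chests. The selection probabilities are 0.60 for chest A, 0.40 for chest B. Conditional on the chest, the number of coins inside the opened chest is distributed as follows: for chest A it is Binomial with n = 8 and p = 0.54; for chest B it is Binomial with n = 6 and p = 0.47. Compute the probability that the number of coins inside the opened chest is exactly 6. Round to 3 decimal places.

Conditional on each chest, P(X = 6): A: 0.146905; B: 0.0107792.
By total probability, P(X = 6) = 0.6·0.146905 + 0.4·0.0107792 = 0.0924546.

0.092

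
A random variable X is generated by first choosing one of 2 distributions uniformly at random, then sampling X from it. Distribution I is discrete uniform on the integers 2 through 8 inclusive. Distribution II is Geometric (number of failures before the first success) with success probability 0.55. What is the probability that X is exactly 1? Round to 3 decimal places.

Conditional on each component, P(X = 1): I: 0; II: 0.2475.
By total probability, P(X = 1) = 0.5·0 + 0.5·0.2475 = 0.12375.

0.124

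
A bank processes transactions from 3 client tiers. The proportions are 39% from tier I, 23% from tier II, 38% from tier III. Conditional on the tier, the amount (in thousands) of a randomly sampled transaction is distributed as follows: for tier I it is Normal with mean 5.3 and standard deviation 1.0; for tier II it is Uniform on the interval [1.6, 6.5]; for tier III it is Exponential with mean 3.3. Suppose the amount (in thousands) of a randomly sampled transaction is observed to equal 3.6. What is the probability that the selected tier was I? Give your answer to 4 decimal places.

Likelihoods f(3.6 | ·): I: 0.0940491; II: 0.204082; III: 0.101791.
Posterior ∝ prior × likelihood. Numerator for I: 0.39·0.0940491 = 0.0366791.
Normalizing constant: 0.39·0.0940491 + 0.23·0.204082 + 0.38·0.101791 = 0.122299.
P(I | observation) = 0.0366791 / 0.122299 = 0.299915.

0.2999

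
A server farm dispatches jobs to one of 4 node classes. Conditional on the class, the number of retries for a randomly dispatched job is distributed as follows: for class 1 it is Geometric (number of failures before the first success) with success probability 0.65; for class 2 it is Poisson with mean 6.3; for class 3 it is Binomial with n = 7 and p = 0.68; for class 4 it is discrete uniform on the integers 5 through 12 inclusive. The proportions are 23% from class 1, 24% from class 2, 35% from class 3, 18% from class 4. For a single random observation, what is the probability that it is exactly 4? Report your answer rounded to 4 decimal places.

0.1170

Conditional on each class, P(X = 4): 1: 0.00975406; 2: 0.12053; 3: 0.245219; 4: 0.
By total probability, P(X = 4) = 0.23·0.00975406 + 0.24·0.12053 + 0.35·0.245219 + 0.18·0 = 0.116997.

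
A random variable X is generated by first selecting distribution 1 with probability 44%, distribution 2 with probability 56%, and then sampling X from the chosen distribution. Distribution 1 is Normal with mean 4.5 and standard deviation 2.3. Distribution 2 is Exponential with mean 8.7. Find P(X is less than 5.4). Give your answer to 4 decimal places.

Conditional on each component, P(X < 5.4): 1: 0.652214; 2: 0.462426.
By total probability, P(X < 5.4) = 0.44·0.652214 + 0.56·0.462426 = 0.545933.

0.5459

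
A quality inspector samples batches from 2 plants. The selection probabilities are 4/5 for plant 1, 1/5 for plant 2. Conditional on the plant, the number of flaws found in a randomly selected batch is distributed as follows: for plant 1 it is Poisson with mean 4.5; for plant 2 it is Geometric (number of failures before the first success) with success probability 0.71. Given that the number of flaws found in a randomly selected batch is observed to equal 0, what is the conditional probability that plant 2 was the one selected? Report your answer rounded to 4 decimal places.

0.9411

Likelihoods P(X=0 | ·): 1: 0.011109; 2: 0.71.
Posterior ∝ prior × likelihood. Numerator for 2: 0.2·0.71 = 0.142.
Normalizing constant: 0.8·0.011109 + 0.2·0.71 = 0.150887.
P(2 | observation) = 0.142 / 0.150887 = 0.9411.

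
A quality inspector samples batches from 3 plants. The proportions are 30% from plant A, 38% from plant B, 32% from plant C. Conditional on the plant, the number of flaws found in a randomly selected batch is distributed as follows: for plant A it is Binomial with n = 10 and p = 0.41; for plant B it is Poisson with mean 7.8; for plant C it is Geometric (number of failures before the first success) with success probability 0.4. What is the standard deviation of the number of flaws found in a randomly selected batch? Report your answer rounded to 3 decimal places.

3.453

Per component, A: μ=4.1, E[X²]=19.229; B: μ=7.8, E[X²]=68.64; C: μ=1.5, E[X²]=6.
E[X] = 0.3·4.1 + 0.38·7.8 + 0.32·1.5 = 4.674.
E[X²] = 0.3·19.229 + 0.38·68.64 + 0.32·6 = 33.7719.
Var(X) = E[X²] − (E[X])² = 33.7719 − 21.8463 = 11.9256.
SD(X) = √11.9256 = 3.45335.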